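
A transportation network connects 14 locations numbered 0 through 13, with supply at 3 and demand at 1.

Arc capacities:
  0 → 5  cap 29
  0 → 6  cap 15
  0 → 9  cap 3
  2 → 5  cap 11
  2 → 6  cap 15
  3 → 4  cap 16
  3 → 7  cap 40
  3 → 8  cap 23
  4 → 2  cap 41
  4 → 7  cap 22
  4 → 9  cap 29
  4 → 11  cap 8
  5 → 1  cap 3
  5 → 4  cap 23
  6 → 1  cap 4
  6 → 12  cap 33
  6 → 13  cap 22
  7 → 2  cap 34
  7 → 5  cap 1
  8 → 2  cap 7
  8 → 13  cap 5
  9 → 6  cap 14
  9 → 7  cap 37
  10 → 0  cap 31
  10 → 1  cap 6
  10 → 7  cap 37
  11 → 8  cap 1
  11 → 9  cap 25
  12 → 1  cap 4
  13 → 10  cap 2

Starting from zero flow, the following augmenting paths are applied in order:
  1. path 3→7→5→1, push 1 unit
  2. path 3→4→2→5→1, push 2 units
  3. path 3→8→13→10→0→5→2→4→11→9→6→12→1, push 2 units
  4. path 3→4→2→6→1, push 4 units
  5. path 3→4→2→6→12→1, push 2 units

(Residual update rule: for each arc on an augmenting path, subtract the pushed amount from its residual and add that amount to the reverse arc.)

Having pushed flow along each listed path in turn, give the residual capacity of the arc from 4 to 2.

Residual capacity of (4,2): 35

after path 1 (3→7→5→1, push 1): res(4,2)=41
after path 2 (3→4→2→5→1, push 2): res(4,2)=39
after path 3 (3→8→13→10→0→5→2→4→11→9→6→12→1, push 2): res(4,2)=41
after path 4 (3→4→2→6→1, push 4): res(4,2)=37
after path 5 (3→4→2→6→12→1, push 2): res(4,2)=35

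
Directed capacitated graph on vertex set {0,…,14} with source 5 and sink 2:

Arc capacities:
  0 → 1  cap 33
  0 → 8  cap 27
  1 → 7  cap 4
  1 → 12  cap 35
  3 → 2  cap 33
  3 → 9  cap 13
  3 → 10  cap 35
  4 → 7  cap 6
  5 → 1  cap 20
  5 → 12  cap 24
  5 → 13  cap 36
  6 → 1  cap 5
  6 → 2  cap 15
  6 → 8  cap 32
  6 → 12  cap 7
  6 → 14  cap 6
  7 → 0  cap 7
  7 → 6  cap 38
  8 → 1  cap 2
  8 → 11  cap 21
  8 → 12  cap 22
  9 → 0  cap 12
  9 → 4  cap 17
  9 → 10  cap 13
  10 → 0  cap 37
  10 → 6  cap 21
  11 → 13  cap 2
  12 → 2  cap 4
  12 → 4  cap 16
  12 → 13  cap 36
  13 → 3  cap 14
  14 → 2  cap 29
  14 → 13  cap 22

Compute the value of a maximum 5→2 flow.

augment #1: 5→12→2 bottleneck 4, total now 4
augment #2: 5→13→3→2 bottleneck 14, total now 18
augment #3: 5→1→7→6→2 bottleneck 4, total now 22
augment #4: 5→12→4→7→6→2 bottleneck 6, total now 28

Maximum flow value: 28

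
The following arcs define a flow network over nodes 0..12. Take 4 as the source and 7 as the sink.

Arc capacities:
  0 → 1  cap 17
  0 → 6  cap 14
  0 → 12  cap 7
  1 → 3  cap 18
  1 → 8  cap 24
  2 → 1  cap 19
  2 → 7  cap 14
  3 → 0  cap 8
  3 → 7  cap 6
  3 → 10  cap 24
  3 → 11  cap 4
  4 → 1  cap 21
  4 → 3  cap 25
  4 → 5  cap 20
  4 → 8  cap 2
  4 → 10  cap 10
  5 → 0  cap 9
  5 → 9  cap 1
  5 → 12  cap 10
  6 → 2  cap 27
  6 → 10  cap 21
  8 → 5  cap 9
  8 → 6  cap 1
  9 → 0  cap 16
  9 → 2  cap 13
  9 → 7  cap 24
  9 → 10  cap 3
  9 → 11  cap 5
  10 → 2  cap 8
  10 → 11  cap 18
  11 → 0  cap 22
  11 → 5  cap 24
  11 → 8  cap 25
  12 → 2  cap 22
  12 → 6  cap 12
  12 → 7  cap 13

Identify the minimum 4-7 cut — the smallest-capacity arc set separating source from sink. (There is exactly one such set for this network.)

Min-cut arcs: {(2,7), (3,7), (5,9), (12,7)} (total capacity 34)

augment #1: 4→3→7 push 6
augment #2: 4→5→9→7 push 1
augment #3: 4→5→12→7 push 10
augment #4: 4→10→2→7 push 8
augment #5: 4→3→0→12→7 push 3
augment #6: 4→8→6→2→7 push 1
augment #7: 4→3→0→6→2→7 push 5
max flow = 34; residual-reachable set from 4 gives S-side
cut edges (S→T): {(2,7), (3,7), (5,9), (12,7)} total cap 34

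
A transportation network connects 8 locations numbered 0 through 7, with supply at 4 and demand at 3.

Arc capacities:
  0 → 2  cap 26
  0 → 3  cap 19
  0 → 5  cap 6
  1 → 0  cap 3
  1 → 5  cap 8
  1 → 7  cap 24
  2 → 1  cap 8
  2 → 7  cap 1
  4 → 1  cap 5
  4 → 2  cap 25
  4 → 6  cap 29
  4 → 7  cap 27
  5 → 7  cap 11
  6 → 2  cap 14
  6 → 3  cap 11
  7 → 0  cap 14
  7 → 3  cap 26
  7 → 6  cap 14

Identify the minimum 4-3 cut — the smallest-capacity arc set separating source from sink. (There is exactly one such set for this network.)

Min-cut arcs: {(2,1), (2,7), (4,1), (4,7), (6,3)} (total capacity 52)

augment #1: 4→6→3 push 11
augment #2: 4→7→3 push 26
augment #3: 4→1→0→3 push 3
augment #4: 4→7→0→3 push 1
augment #5: 4→1→7→0→3 push 2
augment #6: 4→2→7→0→3 push 1
augment #7: 4→2→1→7→0→3 push 8
max flow = 52; residual-reachable set from 4 gives S-side
cut edges (S→T): {(2,1), (2,7), (4,1), (4,7), (6,3)} total cap 52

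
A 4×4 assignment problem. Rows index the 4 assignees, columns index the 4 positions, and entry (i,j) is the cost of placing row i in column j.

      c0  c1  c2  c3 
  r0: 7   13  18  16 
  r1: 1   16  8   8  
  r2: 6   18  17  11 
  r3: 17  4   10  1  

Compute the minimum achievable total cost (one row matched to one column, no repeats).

optimal assignment: row0→col1 (cost 13), row1→col2 (cost 8), row2→col0 (cost 6), row3→col3 (cost 1)
total = 13 + 8 + 6 + 1 = 28

Minimum assignment cost: 28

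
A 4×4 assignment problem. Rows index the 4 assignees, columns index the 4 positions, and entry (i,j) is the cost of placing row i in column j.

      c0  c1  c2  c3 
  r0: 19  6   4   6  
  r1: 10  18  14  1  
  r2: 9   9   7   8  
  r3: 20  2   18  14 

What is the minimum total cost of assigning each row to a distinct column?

Minimum assignment cost: 16

optimal assignment: row0→col2 (cost 4), row1→col3 (cost 1), row2→col0 (cost 9), row3→col1 (cost 2)
total = 4 + 1 + 9 + 2 = 16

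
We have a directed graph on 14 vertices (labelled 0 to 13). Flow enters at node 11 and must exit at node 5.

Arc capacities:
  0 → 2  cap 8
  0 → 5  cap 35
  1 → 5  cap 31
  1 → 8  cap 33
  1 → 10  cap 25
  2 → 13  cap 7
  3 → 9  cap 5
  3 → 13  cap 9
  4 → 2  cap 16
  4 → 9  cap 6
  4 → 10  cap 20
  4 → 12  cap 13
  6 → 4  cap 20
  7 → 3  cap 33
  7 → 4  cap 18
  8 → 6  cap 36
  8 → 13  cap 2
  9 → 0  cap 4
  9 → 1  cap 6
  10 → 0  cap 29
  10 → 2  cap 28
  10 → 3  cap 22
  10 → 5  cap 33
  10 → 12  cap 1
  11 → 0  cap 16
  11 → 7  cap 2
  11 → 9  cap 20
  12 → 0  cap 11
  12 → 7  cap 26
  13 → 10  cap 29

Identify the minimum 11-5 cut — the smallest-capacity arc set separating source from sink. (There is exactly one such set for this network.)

augment #1: 11→0→5 push 16
augment #2: 11→9→0→5 push 4
augment #3: 11→9→1→5 push 6
augment #4: 11→7→4→10→5 push 2
max flow = 28; residual-reachable set from 11 gives S-side
cut edges (S→T): {(9,0), (9,1), (11,0), (11,7)} total cap 28

Min-cut arcs: {(9,0), (9,1), (11,0), (11,7)} (total capacity 28)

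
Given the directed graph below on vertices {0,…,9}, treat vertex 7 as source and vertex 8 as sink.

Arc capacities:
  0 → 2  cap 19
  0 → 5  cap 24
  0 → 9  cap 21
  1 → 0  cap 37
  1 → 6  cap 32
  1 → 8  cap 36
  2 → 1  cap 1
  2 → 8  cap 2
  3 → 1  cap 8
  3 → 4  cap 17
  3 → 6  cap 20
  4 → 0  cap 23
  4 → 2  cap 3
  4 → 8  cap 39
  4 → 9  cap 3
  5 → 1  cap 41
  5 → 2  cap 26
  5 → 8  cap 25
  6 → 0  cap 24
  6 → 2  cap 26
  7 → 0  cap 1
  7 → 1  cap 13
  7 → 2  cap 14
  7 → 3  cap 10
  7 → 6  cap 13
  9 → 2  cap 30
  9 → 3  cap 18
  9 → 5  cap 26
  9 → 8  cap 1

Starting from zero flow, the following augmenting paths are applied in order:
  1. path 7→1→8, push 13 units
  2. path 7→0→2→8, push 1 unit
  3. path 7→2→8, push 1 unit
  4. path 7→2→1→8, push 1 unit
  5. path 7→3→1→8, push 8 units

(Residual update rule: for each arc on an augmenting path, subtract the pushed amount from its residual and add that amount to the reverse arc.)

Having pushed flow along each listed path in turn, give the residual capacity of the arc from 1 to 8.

after path 1 (7→1→8, push 13): res(1,8)=23
after path 2 (7→0→2→8, push 1): res(1,8)=23
after path 3 (7→2→8, push 1): res(1,8)=23
after path 4 (7→2→1→8, push 1): res(1,8)=22
after path 5 (7→3→1→8, push 8): res(1,8)=14

Residual capacity of (1,8): 14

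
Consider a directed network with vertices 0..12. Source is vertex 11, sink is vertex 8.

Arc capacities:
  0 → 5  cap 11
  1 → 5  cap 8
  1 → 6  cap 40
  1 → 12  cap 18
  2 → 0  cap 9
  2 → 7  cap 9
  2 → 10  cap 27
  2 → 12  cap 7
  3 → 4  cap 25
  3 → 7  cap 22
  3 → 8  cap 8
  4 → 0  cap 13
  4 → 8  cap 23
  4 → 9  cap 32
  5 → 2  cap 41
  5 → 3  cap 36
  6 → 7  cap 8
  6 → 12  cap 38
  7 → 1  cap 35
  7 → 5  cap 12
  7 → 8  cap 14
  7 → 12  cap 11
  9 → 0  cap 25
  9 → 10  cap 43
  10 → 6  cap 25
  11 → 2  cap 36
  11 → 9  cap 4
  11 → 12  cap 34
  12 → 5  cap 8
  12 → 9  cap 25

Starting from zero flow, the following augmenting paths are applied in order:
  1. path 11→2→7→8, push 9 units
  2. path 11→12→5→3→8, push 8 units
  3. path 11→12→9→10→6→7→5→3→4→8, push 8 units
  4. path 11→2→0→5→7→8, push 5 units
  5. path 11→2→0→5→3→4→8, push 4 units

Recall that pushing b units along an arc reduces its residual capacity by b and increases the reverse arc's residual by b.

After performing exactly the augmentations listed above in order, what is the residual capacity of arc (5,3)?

after path 1 (11→2→7→8, push 9): res(5,3)=36
after path 2 (11→12→5→3→8, push 8): res(5,3)=28
after path 3 (11→12→9→10→6→7→5→3→4→8, push 8): res(5,3)=20
after path 4 (11→2→0→5→7→8, push 5): res(5,3)=20
after path 5 (11→2→0→5→3→4→8, push 4): res(5,3)=16

Residual capacity of (5,3): 16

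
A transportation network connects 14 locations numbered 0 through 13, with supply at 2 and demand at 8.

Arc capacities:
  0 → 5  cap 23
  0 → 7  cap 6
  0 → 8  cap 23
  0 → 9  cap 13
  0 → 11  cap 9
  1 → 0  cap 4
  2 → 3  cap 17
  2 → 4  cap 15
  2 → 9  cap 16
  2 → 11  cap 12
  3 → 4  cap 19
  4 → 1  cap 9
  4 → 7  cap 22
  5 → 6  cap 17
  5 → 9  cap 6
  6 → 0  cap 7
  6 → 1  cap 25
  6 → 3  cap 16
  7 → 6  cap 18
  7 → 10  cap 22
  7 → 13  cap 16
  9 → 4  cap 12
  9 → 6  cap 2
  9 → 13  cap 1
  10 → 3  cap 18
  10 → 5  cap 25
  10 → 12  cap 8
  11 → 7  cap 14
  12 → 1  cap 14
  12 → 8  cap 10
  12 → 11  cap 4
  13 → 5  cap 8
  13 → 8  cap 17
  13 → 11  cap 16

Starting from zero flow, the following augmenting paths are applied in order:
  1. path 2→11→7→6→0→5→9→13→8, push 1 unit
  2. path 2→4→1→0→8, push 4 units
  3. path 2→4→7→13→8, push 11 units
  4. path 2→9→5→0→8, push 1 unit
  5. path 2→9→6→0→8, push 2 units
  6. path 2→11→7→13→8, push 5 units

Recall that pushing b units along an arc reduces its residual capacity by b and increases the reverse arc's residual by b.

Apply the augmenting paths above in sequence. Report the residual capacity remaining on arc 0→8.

after path 1 (2→11→7→6→0→5→9→13→8, push 1): res(0,8)=23
after path 2 (2→4→1→0→8, push 4): res(0,8)=19
after path 3 (2→4→7→13→8, push 11): res(0,8)=19
after path 4 (2→9→5→0→8, push 1): res(0,8)=18
after path 5 (2→9→6→0→8, push 2): res(0,8)=16
after path 6 (2→11→7→13→8, push 5): res(0,8)=16

Residual capacity of (0,8): 16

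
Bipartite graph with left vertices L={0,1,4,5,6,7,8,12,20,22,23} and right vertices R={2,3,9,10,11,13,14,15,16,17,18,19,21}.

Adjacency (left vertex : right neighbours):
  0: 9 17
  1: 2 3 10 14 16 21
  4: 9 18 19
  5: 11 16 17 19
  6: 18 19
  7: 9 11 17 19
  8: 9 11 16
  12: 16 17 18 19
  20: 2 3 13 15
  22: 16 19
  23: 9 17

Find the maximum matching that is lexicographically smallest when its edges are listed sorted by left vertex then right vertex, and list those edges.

Lex-smallest maximum matching: {(0,9), (1,2), (4,18), (5,11), (6,19), (7,17), (8,16), (20,3)}

|M| = 8 (so the lex-smallest maximum matching has 8 edges)
process left vertices in ascending order; for each, take the smallest-labelled available neighbour that still permits 8 edges overall, or leave it unmatched if none does
lex-smallest matching: {0-9, 1-2, 4-18, 5-11, 6-19, 7-17, 8-16, 20-3}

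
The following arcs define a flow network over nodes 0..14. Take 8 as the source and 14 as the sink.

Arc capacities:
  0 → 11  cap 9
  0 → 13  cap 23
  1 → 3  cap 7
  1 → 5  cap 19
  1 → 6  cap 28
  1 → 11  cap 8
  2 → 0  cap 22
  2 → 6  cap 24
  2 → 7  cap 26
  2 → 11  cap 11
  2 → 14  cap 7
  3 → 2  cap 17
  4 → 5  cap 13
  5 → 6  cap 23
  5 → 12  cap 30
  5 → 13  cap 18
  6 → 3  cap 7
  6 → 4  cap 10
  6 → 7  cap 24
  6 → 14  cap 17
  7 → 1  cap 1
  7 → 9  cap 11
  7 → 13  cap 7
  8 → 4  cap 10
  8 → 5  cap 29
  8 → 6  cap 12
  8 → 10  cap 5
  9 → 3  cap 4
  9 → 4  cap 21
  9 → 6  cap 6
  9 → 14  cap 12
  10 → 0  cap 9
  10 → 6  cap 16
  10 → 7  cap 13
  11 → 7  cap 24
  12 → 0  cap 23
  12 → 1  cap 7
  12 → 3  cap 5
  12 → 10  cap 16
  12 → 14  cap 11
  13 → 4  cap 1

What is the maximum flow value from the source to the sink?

Maximum flow value: 46

augment #1: 8→6→14 bottleneck 12, total now 12
augment #2: 8→5→6→14 bottleneck 5, total now 17
augment #3: 8→5→12→14 bottleneck 11, total now 28
augment #4: 8→10→7→9→14 bottleneck 5, total now 33
augment #5: 8→5→6→3→2→14 bottleneck 7, total now 40
augment #6: 8→5→6→7→9→14 bottleneck 6, total now 46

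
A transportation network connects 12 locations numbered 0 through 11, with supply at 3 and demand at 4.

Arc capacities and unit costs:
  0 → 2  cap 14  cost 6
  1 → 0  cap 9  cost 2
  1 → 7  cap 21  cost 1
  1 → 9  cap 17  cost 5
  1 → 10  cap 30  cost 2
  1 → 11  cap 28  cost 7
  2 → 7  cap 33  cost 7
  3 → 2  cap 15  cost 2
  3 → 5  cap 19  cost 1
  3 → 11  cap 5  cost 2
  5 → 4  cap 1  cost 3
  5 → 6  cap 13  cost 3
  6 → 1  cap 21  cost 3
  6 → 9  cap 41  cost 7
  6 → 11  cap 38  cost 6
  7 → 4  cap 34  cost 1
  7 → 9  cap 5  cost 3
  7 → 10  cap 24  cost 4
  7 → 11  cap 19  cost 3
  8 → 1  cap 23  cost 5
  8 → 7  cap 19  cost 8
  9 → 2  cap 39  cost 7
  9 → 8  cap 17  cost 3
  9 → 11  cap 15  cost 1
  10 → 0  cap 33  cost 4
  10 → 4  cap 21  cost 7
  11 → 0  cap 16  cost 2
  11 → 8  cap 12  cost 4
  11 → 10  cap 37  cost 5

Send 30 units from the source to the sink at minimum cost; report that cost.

Minimum cost for 30 units: 284

shortest-cost path #1: 3→5→4 push 1 @ unit cost 4 (adds 4)
shortest-cost path #2: 3→5→6→1→7→4 push 13 @ unit cost 9 (adds 117)
shortest-cost path #3: 3→2→7→4 push 15 @ unit cost 10 (adds 150)
shortest-cost path #4: 3→11→8→1→7→4 push 1 @ unit cost 13 (adds 13)
total cost = 284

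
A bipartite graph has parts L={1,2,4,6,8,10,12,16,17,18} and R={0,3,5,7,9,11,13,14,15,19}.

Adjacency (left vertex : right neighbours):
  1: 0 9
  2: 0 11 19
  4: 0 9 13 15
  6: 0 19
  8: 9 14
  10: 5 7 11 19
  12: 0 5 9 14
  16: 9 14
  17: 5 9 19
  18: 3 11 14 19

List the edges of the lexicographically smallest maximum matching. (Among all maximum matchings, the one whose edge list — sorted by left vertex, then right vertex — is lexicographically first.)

|M| = 9 (so the lex-smallest maximum matching has 9 edges)
process left vertices in ascending order; for each, take the smallest-labelled available neighbour that still permits 9 edges overall, or leave it unmatched if none does
lex-smallest matching: {1-0, 2-11, 4-13, 6-19, 8-9, 10-7, 12-5, 16-14, 18-3}

Lex-smallest maximum matching: {(1,0), (2,11), (4,13), (6,19), (8,9), (10,7), (12,5), (16,14), (18,3)}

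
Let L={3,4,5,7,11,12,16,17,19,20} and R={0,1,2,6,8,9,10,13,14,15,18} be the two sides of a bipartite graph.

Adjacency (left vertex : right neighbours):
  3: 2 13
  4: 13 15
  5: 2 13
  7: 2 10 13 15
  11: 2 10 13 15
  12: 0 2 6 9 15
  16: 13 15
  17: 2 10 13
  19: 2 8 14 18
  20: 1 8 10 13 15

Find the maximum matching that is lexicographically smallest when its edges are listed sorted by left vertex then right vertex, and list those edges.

Lex-smallest maximum matching: {(3,2), (4,13), (7,10), (11,15), (12,0), (19,8), (20,1)}

|M| = 7 (so the lex-smallest maximum matching has 7 edges)
process left vertices in ascending order; for each, take the smallest-labelled available neighbour that still permits 7 edges overall, or leave it unmatched if none does
lex-smallest matching: {3-2, 4-13, 7-10, 11-15, 12-0, 19-8, 20-1}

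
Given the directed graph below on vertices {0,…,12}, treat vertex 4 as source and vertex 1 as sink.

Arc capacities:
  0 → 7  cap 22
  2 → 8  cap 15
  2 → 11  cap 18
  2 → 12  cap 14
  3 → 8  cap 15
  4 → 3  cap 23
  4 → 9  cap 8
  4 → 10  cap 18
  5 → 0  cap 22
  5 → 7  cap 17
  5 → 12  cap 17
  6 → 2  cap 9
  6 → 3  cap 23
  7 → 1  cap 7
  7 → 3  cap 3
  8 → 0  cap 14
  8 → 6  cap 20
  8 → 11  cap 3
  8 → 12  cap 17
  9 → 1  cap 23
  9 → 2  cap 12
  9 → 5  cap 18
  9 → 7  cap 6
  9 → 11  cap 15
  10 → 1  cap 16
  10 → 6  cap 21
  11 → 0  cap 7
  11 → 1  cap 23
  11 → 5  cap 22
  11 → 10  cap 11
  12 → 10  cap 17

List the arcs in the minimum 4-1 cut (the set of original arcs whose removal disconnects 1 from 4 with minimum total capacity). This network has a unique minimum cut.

augment #1: 4→9→1 push 8
augment #2: 4→10→1 push 16
augment #3: 4→3→8→11→1 push 3
augment #4: 4→3→8→0→7→1 push 7
augment #5: 4→10→6→2→11→1 push 2
augment #6: 4→3→8→6→2→11→1 push 5
max flow = 41; residual-reachable set from 4 gives S-side
cut edges (S→T): {(3,8), (4,9), (4,10)} total cap 41

Min-cut arcs: {(3,8), (4,9), (4,10)} (total capacity 41)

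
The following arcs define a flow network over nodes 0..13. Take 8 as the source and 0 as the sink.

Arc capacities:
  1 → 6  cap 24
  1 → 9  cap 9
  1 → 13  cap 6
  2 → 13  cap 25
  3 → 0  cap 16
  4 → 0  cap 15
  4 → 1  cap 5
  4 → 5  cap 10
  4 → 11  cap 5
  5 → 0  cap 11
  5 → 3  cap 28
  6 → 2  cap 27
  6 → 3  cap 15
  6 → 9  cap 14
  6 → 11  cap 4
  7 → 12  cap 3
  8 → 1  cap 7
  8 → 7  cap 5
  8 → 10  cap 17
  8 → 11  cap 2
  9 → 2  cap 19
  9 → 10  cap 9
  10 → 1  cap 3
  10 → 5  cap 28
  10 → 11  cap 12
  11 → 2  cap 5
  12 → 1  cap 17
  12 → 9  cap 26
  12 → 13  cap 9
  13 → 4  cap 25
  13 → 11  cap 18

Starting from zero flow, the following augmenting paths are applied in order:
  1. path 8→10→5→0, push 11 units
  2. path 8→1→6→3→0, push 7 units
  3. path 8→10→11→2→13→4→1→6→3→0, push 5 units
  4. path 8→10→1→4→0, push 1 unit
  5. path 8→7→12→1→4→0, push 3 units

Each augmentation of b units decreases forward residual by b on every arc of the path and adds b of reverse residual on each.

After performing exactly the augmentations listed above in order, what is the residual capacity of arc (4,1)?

Residual capacity of (4,1): 4

after path 1 (8→10→5→0, push 11): res(4,1)=5
after path 2 (8→1→6→3→0, push 7): res(4,1)=5
after path 3 (8→10→11→2→13→4→1→6→3→0, push 5): res(4,1)=0
after path 4 (8→10→1→4→0, push 1): res(4,1)=1
after path 5 (8→7→12→1→4→0, push 3): res(4,1)=4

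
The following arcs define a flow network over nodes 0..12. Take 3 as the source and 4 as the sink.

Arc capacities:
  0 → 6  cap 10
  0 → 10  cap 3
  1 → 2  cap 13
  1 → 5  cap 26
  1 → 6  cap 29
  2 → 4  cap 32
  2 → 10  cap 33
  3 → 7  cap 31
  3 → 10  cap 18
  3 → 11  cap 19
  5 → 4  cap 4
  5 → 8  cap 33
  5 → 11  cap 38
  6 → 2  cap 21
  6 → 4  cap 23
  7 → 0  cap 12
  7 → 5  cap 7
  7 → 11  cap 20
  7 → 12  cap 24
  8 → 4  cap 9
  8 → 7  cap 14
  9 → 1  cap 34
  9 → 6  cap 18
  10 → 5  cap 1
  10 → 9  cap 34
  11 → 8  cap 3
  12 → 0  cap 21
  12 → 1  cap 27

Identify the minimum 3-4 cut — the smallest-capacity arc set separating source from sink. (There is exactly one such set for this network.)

Min-cut arcs: {(3,7), (3,10), (11,8)} (total capacity 52)

augment #1: 3→7→5→4 push 4
augment #2: 3→11→8→4 push 3
augment #3: 3→7→0→6→4 push 10
augment #4: 3→7→5→8→4 push 3
augment #5: 3→10→5→8→4 push 1
augment #6: 3→10→9→6→4 push 13
augment #7: 3→7→12→1→2→4 push 13
augment #8: 3→10→9→6→2→4 push 4
augment #9: 3→7→12→1→5→8→4 push 1
max flow = 52; residual-reachable set from 3 gives S-side
cut edges (S→T): {(3,7), (3,10), (11,8)} total cap 52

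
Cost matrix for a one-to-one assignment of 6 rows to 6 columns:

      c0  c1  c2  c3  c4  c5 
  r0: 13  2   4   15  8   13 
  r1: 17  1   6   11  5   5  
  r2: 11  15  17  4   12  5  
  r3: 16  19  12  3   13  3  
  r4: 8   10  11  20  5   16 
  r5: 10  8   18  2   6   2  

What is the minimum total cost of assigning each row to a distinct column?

one of 3 optimal assignments: row0→col2 (cost 4), row1→col1 (cost 1), row2→col0 (cost 11), row3→col3 (cost 3), row4→col4 (cost 5), row5→col5 (cost 2)
total = 4 + 1 + 11 + 3 + 5 + 2 = 26

Minimum assignment cost: 26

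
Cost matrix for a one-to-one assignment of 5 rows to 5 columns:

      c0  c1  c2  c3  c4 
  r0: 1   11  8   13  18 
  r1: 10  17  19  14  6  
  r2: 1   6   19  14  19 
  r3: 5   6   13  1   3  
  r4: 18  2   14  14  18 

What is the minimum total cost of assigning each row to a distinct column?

Minimum assignment cost: 18

optimal assignment: row0→col2 (cost 8), row1→col4 (cost 6), row2→col0 (cost 1), row3→col3 (cost 1), row4→col1 (cost 2)
total = 8 + 6 + 1 + 1 + 2 = 18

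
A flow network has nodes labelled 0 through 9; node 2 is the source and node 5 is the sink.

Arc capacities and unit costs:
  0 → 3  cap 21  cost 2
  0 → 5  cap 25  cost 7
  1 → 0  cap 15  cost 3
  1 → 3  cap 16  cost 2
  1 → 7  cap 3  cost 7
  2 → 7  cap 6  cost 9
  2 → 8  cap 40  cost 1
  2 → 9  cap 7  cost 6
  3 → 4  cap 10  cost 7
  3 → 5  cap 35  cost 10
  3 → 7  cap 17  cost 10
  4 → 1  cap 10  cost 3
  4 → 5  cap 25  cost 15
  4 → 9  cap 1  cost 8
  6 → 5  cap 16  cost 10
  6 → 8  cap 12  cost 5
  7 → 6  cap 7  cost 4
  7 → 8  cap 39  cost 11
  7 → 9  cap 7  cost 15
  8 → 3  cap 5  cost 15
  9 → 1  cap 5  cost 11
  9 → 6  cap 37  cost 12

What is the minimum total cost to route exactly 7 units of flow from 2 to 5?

shortest-cost path #1: 2→7→6→5 push 6 @ unit cost 23 (adds 138)
shortest-cost path #2: 2→8→3→5 push 1 @ unit cost 26 (adds 26)
total cost = 164

Minimum cost for 7 units: 164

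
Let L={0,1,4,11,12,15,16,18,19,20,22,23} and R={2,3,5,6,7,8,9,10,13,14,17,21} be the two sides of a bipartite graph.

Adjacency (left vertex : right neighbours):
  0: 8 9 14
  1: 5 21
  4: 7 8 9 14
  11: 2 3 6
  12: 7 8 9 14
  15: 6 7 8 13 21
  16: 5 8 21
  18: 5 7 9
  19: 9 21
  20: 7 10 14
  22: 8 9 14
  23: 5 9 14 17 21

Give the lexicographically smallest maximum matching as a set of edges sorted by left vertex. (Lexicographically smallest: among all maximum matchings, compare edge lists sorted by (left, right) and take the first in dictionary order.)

|M| = 10 (so the lex-smallest maximum matching has 10 edges)
process left vertices in ascending order; for each, take the smallest-labelled available neighbour that still permits 10 edges overall, or leave it unmatched if none does
lex-smallest matching: {0-8, 1-5, 4-7, 11-2, 12-9, 15-6, 16-21, 20-10, 22-14, 23-17}

Lex-smallest maximum matching: {(0,8), (1,5), (4,7), (11,2), (12,9), (15,6), (16,21), (20,10), (22,14), (23,17)}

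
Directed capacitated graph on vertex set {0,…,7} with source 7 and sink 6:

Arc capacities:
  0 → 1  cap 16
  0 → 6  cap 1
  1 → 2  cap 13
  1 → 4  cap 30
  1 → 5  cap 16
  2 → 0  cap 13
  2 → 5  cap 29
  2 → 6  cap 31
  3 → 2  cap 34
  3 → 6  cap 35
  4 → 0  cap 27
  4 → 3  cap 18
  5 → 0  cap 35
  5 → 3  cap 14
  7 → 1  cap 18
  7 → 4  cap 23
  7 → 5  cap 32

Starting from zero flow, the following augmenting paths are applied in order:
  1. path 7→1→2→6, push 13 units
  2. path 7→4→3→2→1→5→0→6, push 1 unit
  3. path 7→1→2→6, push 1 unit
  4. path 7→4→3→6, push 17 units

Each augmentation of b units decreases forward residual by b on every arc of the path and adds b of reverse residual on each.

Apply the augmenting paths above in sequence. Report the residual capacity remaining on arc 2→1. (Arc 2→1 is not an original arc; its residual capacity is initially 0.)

after path 1 (7→1→2→6, push 13): res(2,1)=13
after path 2 (7→4→3→2→1→5→0→6, push 1): res(2,1)=12
after path 3 (7→1→2→6, push 1): res(2,1)=13
after path 4 (7→4→3→6, push 17): res(2,1)=13

Residual capacity of (2,1): 13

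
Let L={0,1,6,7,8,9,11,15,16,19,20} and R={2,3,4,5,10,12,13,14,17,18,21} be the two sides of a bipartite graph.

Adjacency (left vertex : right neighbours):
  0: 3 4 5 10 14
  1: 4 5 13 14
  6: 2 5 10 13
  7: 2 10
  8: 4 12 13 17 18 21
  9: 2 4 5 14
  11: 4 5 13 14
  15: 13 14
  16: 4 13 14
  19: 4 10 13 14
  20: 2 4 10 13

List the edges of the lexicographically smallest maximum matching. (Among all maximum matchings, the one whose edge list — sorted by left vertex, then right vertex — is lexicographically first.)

Lex-smallest maximum matching: {(0,3), (1,4), (6,2), (7,10), (8,12), (9,5), (11,13), (15,14)}

|M| = 8 (so the lex-smallest maximum matching has 8 edges)
process left vertices in ascending order; for each, take the smallest-labelled available neighbour that still permits 8 edges overall, or leave it unmatched if none does
lex-smallest matching: {0-3, 1-4, 6-2, 7-10, 8-12, 9-5, 11-13, 15-14}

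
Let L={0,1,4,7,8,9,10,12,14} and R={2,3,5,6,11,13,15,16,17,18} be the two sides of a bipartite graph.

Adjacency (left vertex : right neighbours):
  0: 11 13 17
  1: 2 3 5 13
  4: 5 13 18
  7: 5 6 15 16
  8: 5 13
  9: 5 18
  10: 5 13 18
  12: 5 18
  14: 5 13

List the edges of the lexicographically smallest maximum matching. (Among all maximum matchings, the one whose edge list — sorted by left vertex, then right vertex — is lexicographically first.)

Lex-smallest maximum matching: {(0,11), (1,2), (4,5), (7,6), (8,13), (9,18)}

|M| = 6 (so the lex-smallest maximum matching has 6 edges)
process left vertices in ascending order; for each, take the smallest-labelled available neighbour that still permits 6 edges overall, or leave it unmatched if none does
lex-smallest matching: {0-11, 1-2, 4-5, 7-6, 8-13, 9-18}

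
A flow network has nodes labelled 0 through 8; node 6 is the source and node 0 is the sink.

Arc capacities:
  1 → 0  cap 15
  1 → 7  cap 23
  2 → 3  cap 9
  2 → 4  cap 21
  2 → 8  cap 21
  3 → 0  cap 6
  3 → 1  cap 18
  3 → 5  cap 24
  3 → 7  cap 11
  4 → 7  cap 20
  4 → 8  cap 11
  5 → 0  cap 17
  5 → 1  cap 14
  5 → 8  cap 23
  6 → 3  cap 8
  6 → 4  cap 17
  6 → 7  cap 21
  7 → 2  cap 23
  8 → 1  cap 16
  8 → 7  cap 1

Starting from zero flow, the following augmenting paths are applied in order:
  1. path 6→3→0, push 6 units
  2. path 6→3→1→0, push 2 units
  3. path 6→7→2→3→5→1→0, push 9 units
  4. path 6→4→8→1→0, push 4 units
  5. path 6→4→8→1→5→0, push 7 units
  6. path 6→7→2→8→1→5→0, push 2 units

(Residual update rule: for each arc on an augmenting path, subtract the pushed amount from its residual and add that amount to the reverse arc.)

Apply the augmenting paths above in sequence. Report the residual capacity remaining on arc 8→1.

Residual capacity of (8,1): 3

after path 1 (6→3→0, push 6): res(8,1)=16
after path 2 (6→3→1→0, push 2): res(8,1)=16
after path 3 (6→7→2→3→5→1→0, push 9): res(8,1)=16
after path 4 (6→4→8→1→0, push 4): res(8,1)=12
after path 5 (6→4→8→1→5→0, push 7): res(8,1)=5
after path 6 (6→7→2→8→1→5→0, push 2): res(8,1)=3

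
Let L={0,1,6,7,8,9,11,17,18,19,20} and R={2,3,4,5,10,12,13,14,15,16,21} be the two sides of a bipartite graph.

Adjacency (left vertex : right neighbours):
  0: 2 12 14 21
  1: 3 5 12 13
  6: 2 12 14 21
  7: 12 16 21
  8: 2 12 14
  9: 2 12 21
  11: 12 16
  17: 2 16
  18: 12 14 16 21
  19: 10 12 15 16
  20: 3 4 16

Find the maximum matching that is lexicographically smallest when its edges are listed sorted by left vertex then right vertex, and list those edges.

Lex-smallest maximum matching: {(0,2), (1,3), (6,12), (7,16), (8,14), (9,21), (19,10), (20,4)}

|M| = 8 (so the lex-smallest maximum matching has 8 edges)
process left vertices in ascending order; for each, take the smallest-labelled available neighbour that still permits 8 edges overall, or leave it unmatched if none does
lex-smallest matching: {0-2, 1-3, 6-12, 7-16, 8-14, 9-21, 19-10, 20-4}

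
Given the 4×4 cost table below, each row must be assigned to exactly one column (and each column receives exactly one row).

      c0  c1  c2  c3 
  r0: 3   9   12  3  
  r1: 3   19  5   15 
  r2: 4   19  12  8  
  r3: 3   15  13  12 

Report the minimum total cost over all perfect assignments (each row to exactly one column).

optimal assignment: row0→col1 (cost 9), row1→col2 (cost 5), row2→col3 (cost 8), row3→col0 (cost 3)
total = 9 + 5 + 8 + 3 = 25

Minimum assignment cost: 25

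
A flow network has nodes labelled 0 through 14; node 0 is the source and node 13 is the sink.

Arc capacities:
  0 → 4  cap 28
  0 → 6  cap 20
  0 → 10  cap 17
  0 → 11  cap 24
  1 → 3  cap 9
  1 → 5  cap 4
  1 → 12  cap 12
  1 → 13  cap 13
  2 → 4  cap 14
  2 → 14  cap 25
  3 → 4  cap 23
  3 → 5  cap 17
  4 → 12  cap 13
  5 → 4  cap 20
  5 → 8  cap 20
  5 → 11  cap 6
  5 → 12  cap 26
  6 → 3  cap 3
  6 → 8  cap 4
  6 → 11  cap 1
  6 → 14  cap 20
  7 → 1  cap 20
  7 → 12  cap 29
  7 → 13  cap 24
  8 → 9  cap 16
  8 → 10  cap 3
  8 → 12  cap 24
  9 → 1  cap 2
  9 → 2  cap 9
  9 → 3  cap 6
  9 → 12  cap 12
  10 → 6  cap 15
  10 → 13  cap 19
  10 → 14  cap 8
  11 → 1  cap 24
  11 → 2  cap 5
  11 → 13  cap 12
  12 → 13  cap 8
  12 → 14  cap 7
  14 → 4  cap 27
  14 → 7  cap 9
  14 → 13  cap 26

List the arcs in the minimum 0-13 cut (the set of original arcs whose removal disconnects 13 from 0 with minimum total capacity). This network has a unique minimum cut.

Min-cut arcs: {(0,6), (0,10), (0,11), (4,12)} (total capacity 74)

augment #1: 0→10→13 push 17
augment #2: 0→11→13 push 12
augment #3: 0→4→12→13 push 8
augment #4: 0→6→14→13 push 20
augment #5: 0→11→1→13 push 12
augment #6: 0→4→12→14→13 push 5
max flow = 74; residual-reachable set from 0 gives S-side
cut edges (S→T): {(0,6), (0,10), (0,11), (4,12)} total cap 74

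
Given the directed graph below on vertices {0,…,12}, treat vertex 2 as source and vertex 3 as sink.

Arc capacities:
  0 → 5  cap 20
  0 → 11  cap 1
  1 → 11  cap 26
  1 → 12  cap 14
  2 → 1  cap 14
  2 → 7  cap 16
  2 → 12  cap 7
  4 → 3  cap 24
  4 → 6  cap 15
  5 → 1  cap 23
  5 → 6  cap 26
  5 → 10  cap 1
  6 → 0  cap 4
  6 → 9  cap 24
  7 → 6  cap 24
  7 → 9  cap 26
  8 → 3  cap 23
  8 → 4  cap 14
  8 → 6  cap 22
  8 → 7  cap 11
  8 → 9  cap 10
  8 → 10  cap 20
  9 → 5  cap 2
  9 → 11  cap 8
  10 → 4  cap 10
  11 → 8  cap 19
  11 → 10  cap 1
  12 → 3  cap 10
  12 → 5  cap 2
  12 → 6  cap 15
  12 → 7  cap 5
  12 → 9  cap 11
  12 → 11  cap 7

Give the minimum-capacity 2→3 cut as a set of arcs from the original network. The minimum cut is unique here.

Min-cut arcs: {(5,10), (11,8), (11,10), (12,3)} (total capacity 31)

augment #1: 2→12→3 push 7
augment #2: 2→1→12→3 push 3
augment #3: 2→1→11→8→3 push 11
augment #4: 2→7→9→11→8→3 push 8
augment #5: 2→7→9→5→10→4→3 push 1
augment #6: 2→7→6→0→11→10→4→3 push 1
max flow = 31; residual-reachable set from 2 gives S-side
cut edges (S→T): {(5,10), (11,8), (11,10), (12,3)} total cap 31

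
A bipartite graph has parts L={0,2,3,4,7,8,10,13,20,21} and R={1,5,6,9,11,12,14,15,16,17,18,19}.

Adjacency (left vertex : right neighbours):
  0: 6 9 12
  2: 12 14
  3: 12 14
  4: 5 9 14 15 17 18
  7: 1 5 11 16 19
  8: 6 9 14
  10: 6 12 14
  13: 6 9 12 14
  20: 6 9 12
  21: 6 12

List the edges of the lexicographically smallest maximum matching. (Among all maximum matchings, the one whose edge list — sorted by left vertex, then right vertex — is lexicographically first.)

Lex-smallest maximum matching: {(0,6), (2,12), (3,14), (4,5), (7,1), (8,9)}

|M| = 6 (so the lex-smallest maximum matching has 6 edges)
process left vertices in ascending order; for each, take the smallest-labelled available neighbour that still permits 6 edges overall, or leave it unmatched if none does
lex-smallest matching: {0-6, 2-12, 3-14, 4-5, 7-1, 8-9}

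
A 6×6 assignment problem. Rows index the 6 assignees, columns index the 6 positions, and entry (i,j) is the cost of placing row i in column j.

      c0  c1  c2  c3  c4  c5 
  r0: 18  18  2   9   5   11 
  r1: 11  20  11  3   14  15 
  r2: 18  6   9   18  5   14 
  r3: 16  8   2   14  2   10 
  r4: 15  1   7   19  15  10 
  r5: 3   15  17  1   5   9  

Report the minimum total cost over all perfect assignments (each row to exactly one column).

optimal assignment: row0→col2 (cost 2), row1→col3 (cost 3), row2→col4 (cost 5), row3→col5 (cost 10), row4→col1 (cost 1), row5→col0 (cost 3)
total = 2 + 3 + 5 + 10 + 1 + 3 = 24

Minimum assignment cost: 24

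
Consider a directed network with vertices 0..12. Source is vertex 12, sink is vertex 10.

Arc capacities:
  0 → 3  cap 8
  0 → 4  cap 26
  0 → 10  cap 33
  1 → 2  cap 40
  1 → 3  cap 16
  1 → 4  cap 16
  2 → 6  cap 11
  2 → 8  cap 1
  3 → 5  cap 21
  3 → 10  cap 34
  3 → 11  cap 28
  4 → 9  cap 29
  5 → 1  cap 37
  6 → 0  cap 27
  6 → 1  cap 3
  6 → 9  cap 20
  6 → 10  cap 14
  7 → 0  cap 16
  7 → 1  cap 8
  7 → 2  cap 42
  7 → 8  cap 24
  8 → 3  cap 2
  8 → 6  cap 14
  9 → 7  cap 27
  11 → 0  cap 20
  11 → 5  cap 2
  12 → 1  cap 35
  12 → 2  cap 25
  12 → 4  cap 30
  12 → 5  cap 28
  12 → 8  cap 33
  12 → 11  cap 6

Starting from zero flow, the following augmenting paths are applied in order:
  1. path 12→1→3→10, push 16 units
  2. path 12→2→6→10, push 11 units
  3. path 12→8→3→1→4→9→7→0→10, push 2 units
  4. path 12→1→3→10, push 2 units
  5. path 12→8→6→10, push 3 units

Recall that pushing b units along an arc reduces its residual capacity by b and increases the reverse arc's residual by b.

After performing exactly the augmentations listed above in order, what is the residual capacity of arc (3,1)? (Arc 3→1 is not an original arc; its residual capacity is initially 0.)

Residual capacity of (3,1): 16

after path 1 (12→1→3→10, push 16): res(3,1)=16
after path 2 (12→2→6→10, push 11): res(3,1)=16
after path 3 (12→8→3→1→4→9→7→0→10, push 2): res(3,1)=14
after path 4 (12→1→3→10, push 2): res(3,1)=16
after path 5 (12→8→6→10, push 3): res(3,1)=16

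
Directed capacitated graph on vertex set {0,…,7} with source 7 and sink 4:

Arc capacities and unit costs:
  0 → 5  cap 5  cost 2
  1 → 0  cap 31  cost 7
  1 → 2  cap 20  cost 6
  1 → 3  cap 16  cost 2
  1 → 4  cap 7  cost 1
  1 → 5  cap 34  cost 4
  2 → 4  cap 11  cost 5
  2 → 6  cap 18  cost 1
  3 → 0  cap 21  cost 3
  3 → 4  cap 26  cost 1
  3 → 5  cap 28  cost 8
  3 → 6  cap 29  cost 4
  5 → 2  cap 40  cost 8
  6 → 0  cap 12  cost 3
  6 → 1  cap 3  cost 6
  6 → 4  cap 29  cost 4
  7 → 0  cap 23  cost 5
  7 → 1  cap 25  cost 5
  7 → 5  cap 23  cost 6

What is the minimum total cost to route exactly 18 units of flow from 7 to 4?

Minimum cost for 18 units: 130

shortest-cost path #1: 7→1→4 push 7 @ unit cost 6 (adds 42)
shortest-cost path #2: 7→1→3→4 push 11 @ unit cost 8 (adds 88)
total cost = 130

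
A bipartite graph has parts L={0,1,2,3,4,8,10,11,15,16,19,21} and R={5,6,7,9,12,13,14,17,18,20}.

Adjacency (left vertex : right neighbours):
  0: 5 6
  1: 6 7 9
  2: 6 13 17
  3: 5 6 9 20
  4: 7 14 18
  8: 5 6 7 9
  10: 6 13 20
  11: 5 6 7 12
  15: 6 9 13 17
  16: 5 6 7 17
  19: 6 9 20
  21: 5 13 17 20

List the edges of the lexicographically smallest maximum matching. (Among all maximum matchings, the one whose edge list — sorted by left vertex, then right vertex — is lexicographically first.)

Lex-smallest maximum matching: {(0,5), (1,6), (2,13), (3,9), (4,14), (8,7), (10,20), (11,12), (15,17)}

|M| = 9 (so the lex-smallest maximum matching has 9 edges)
process left vertices in ascending order; for each, take the smallest-labelled available neighbour that still permits 9 edges overall, or leave it unmatched if none does
lex-smallest matching: {0-5, 1-6, 2-13, 3-9, 4-14, 8-7, 10-20, 11-12, 15-17}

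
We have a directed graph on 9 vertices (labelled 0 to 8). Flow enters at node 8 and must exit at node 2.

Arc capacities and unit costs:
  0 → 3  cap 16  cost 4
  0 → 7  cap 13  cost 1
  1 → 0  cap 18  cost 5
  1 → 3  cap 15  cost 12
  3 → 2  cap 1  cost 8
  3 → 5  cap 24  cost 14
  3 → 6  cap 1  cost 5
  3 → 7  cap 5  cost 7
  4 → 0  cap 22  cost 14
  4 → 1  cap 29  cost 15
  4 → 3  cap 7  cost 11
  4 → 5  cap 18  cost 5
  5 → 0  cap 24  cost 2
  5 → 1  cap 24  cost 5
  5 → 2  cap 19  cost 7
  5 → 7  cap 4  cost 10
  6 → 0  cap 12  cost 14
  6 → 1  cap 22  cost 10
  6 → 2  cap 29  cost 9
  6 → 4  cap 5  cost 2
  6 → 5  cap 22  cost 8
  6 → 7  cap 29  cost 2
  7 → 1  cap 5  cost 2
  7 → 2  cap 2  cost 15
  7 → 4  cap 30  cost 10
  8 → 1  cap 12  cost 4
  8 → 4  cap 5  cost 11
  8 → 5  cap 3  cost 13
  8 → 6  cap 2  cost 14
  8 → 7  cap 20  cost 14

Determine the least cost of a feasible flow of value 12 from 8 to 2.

Minimum cost for 12 units: 267

shortest-cost path #1: 8→5→2 push 3 @ unit cost 20 (adds 60)
shortest-cost path #2: 8→1→0→3→2 push 1 @ unit cost 21 (adds 21)
shortest-cost path #3: 8→4→5→2 push 5 @ unit cost 23 (adds 115)
shortest-cost path #4: 8→6→2 push 2 @ unit cost 23 (adds 46)
shortest-cost path #5: 8→1→0→7→2 push 1 @ unit cost 25 (adds 25)
total cost = 267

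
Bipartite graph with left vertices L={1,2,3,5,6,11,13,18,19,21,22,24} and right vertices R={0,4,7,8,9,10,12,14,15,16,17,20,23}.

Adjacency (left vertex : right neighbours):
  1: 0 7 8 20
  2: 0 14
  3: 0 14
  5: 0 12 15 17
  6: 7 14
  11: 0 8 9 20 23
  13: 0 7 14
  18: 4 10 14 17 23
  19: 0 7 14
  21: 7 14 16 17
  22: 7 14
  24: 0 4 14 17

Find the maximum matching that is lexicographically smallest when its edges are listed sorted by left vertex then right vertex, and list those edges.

Lex-smallest maximum matching: {(1,8), (2,0), (3,14), (5,12), (6,7), (11,9), (18,4), (21,16), (24,17)}

|M| = 9 (so the lex-smallest maximum matching has 9 edges)
process left vertices in ascending order; for each, take the smallest-labelled available neighbour that still permits 9 edges overall, or leave it unmatched if none does
lex-smallest matching: {1-8, 2-0, 3-14, 5-12, 6-7, 11-9, 18-4, 21-16, 24-17}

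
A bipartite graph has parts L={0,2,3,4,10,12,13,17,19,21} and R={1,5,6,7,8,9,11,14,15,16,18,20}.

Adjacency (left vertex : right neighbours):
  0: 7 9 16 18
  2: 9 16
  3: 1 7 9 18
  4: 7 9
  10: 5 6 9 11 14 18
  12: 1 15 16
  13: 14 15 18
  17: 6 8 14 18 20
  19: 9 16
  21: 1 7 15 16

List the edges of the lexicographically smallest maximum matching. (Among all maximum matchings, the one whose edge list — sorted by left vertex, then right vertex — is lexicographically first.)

|M| = 9 (so the lex-smallest maximum matching has 9 edges)
process left vertices in ascending order; for each, take the smallest-labelled available neighbour that still permits 9 edges overall, or leave it unmatched if none does
lex-smallest matching: {0-7, 2-9, 3-18, 10-5, 12-1, 13-14, 17-6, 19-16, 21-15}

Lex-smallest maximum matching: {(0,7), (2,9), (3,18), (10,5), (12,1), (13,14), (17,6), (19,16), (21,15)}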